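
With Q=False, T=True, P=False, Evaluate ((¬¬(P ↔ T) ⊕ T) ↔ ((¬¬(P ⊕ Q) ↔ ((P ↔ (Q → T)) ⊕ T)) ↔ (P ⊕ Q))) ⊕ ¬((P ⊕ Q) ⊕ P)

Substituting Q=False, T=True, P=False:
P ↔ T = False ↔ True = False
¬(P ↔ T) = ¬False = True
¬¬(P ↔ T) = ¬True = False
¬¬(P ↔ T) ⊕ T = False ⊕ True = True
P ⊕ Q = False ⊕ False = False
¬(P ⊕ Q) = ¬False = True
¬¬(P ⊕ Q) = ¬True = False
Q → T = False → True = True
P ↔ (Q → T) = False ↔ True = False
(P ↔ (Q → T)) ⊕ T = False ⊕ True = True
¬¬(P ⊕ Q) ↔ ((P ↔ (Q → T)) ⊕ T) = False ↔ True = False
P ⊕ Q = False ⊕ False = False
(¬¬(P ⊕ Q) ↔ ((P ↔ (Q → T)) ⊕ T)) ↔ (P ⊕ Q) = False ↔ False = True
(¬¬(P ↔ T) ⊕ T) ↔ ((¬¬(P ⊕ Q) ↔ ((P ↔ (Q → T)) ⊕ T)) ↔ (P ⊕ Q)) = True ↔ True = True
P ⊕ Q = False ⊕ False = False
(P ⊕ Q) ⊕ P = False ⊕ False = False
¬((P ⊕ Q) ⊕ P) = ¬False = True
((¬¬(P ↔ T) ⊕ T) ↔ ((¬¬(P ⊕ Q) ↔ ((P ↔ (Q → T)) ⊕ T)) ↔ (P ⊕ Q))) ⊕ ¬((P ⊕ Q) ⊕ P) = True ⊕ True = False

False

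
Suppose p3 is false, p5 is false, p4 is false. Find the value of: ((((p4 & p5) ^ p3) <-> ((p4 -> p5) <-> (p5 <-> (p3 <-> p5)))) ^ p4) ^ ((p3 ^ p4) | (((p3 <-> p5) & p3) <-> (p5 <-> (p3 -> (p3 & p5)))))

False

p4 & p5 = False & False = False
(p4 & p5) ^ p3 = False ^ False = False
p4 -> p5 = False -> False = True
p3 <-> p5 = False <-> False = True
p5 <-> (p3 <-> p5) = False <-> True = False
(p4 -> p5) <-> (p5 <-> (p3 <-> p5)) = True <-> False = False
((p4 & p5) ^ p3) <-> ((p4 -> p5) <-> (p5 <-> (p3 <-> p5))) = False <-> False = True
(((p4 & p5) ^ p3) <-> ((p4 -> p5) <-> (p5 <-> (p3 <-> p5)))) ^ p4 = True ^ False = True
p3 ^ p4 = False ^ False = False
p3 <-> p5 = False <-> False = True
(p3 <-> p5) & p3 = True & False = False
p3 & p5 = False & False = False
p3 -> (p3 & p5) = False -> False = True
p5 <-> (p3 -> (p3 & p5)) = False <-> True = False
((p3 <-> p5) & p3) <-> (p5 <-> (p3 -> (p3 & p5))) = False <-> False = True
(p3 ^ p4) | (((p3 <-> p5) & p3) <-> (p5 <-> (p3 -> (p3 & p5)))) = False | True = True
((((p4 & p5) ^ p3) <-> ((p4 -> p5) <-> (p5 <-> (p3 <-> p5)))) ^ p4) ^ ((p3 ^ p4) | (((p3 <-> p5) & p3) <-> (p5 <-> (p3 -> (p3 & p5))))) = True ^ True = False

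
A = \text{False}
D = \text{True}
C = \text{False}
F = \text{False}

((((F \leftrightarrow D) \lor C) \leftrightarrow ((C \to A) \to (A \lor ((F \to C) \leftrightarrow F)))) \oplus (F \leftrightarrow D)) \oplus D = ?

\text{False}

Substituting A=\text{False}, D=\text{True}, C=\text{False}, F=\text{False}:
F \leftrightarrow D = \text{False} \leftrightarrow \text{True} = \text{False}
(F \leftrightarrow D) \lor C = \text{False} \lor \text{False} = \text{False}
C \to A = \text{False} \to \text{False} = \text{True}
F \to C = \text{False} \to \text{False} = \text{True}
(F \to C) \leftrightarrow F = \text{True} \leftrightarrow \text{False} = \text{False}
A \lor ((F \to C) \leftrightarrow F) = \text{False} \lor \text{False} = \text{False}
(C \to A) \to (A \lor ((F \to C) \leftrightarrow F)) = \text{True} \to \text{False} = \text{False}
((F \leftrightarrow D) \lor C) \leftrightarrow ((C \to A) \to (A \lor ((F \to C) \leftrightarrow F))) = \text{False} \leftrightarrow \text{False} = \text{True}
F \leftrightarrow D = \text{False} \leftrightarrow \text{True} = \text{False}
(((F \leftrightarrow D) \lor C) \leftrightarrow ((C \to A) \to (A \lor ((F \to C) \leftrightarrow F)))) \oplus (F \leftrightarrow D) = \text{True} \oplus \text{False} = \text{True}
((((F \leftrightarrow D) \lor C) \leftrightarrow ((C \to A) \to (A \lor ((F \to C) \leftrightarrow F)))) \oplus (F \leftrightarrow D)) \oplus D = \text{True} \oplus \text{True} = \text{False}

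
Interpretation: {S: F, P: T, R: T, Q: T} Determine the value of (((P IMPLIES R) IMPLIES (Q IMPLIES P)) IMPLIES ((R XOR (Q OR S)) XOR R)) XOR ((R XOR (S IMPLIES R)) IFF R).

T

P IMPLIES R = T IMPLIES T = T
Q IMPLIES P = T IMPLIES T = T
(P IMPLIES R) IMPLIES (Q IMPLIES P) = T IMPLIES T = T
Q OR S = T OR F = T
R XOR (Q OR S) = T XOR T = F
(R XOR (Q OR S)) XOR R = F XOR T = T
((P IMPLIES R) IMPLIES (Q IMPLIES P)) IMPLIES ((R XOR (Q OR S)) XOR R) = T IMPLIES T = T
S IMPLIES R = F IMPLIES T = T
R XOR (S IMPLIES R) = T XOR T = F
(R XOR (S IMPLIES R)) IFF R = F IFF T = F
(((P IMPLIES R) IMPLIES (Q IMPLIES P)) IMPLIES ((R XOR (Q OR S)) XOR R)) XOR ((R XOR (S IMPLIES R)) IFF R) = T XOR F = T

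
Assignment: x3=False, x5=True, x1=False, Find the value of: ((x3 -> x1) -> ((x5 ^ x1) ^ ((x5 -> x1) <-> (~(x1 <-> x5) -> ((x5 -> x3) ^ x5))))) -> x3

x3 -> x1 = False -> False = True
x5 ^ x1 = True ^ False = True
x5 -> x1 = True -> False = False
x1 <-> x5 = False <-> True = False
~(x1 <-> x5) = ~False = True
x5 -> x3 = True -> False = False
(x5 -> x3) ^ x5 = False ^ True = True
~(x1 <-> x5) -> ((x5 -> x3) ^ x5) = True -> True = True
(x5 -> x1) <-> (~(x1 <-> x5) -> ((x5 -> x3) ^ x5)) = False <-> True = False
(x5 ^ x1) ^ ((x5 -> x1) <-> (~(x1 <-> x5) -> ((x5 -> x3) ^ x5))) = True ^ False = True
(x3 -> x1) -> ((x5 ^ x1) ^ ((x5 -> x1) <-> (~(x1 <-> x5) -> ((x5 -> x3) ^ x5)))) = True -> True = True
((x3 -> x1) -> ((x5 ^ x1) ^ ((x5 -> x1) <-> (~(x1 <-> x5) -> ((x5 -> x3) ^ x5))))) -> x3 = True -> False = False

False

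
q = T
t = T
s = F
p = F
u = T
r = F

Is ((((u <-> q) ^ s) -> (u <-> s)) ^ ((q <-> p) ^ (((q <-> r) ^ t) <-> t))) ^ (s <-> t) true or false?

T

u <-> q = T <-> T = T
(u <-> q) ^ s = T ^ F = T
u <-> s = T <-> F = F
((u <-> q) ^ s) -> (u <-> s) = T -> F = F
q <-> p = T <-> F = F
q <-> r = T <-> F = F
(q <-> r) ^ t = F ^ T = T
((q <-> r) ^ t) <-> t = T <-> T = T
(q <-> p) ^ (((q <-> r) ^ t) <-> t) = F ^ T = T
(((u <-> q) ^ s) -> (u <-> s)) ^ ((q <-> p) ^ (((q <-> r) ^ t) <-> t)) = F ^ T = T
s <-> t = F <-> T = F
((((u <-> q) ^ s) -> (u <-> s)) ^ ((q <-> p) ^ (((q <-> r) ^ t) <-> t))) ^ (s <-> t) = T ^ F = T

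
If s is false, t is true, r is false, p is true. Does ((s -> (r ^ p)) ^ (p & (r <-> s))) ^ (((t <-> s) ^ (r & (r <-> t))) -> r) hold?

1

r ^ p = 0 ^ 1 = 1
s -> (r ^ p) = 0 -> 1 = 1
r <-> s = 0 <-> 0 = 1
p & (r <-> s) = 1 & 1 = 1
(s -> (r ^ p)) ^ (p & (r <-> s)) = 1 ^ 1 = 0
t <-> s = 1 <-> 0 = 0
r <-> t = 0 <-> 1 = 0
r & (r <-> t) = 0 & 0 = 0
(t <-> s) ^ (r & (r <-> t)) = 0 ^ 0 = 0
((t <-> s) ^ (r & (r <-> t))) -> r = 0 -> 0 = 1
((s -> (r ^ p)) ^ (p & (r <-> s))) ^ (((t <-> s) ^ (r & (r <-> t))) -> r) = 0 ^ 1 = 1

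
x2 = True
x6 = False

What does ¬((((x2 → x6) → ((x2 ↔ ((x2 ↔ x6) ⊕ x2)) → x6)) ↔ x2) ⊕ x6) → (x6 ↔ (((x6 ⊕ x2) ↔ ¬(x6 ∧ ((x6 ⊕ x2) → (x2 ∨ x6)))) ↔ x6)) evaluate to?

True

x2 → x6 = True → False = False
x2 ↔ x6 = True ↔ False = False
(x2 ↔ x6) ⊕ x2 = False ⊕ True = True
x2 ↔ ((x2 ↔ x6) ⊕ x2) = True ↔ True = True
(x2 ↔ ((x2 ↔ x6) ⊕ x2)) → x6 = True → False = False
(x2 → x6) → ((x2 ↔ ((x2 ↔ x6) ⊕ x2)) → x6) = False → False = True
((x2 → x6) → ((x2 ↔ ((x2 ↔ x6) ⊕ x2)) → x6)) ↔ x2 = True ↔ True = True
(((x2 → x6) → ((x2 ↔ ((x2 ↔ x6) ⊕ x2)) → x6)) ↔ x2) ⊕ x6 = True ⊕ False = True
¬((((x2 → x6) → ((x2 ↔ ((x2 ↔ x6) ⊕ x2)) → x6)) ↔ x2) ⊕ x6) = ¬True = False
x6 ⊕ x2 = False ⊕ True = True
x6 ⊕ x2 = False ⊕ True = True
x2 ∨ x6 = True ∨ False = True
(x6 ⊕ x2) → (x2 ∨ x6) = True → True = True
x6 ∧ ((x6 ⊕ x2) → (x2 ∨ x6)) = False ∧ True = False
¬(x6 ∧ ((x6 ⊕ x2) → (x2 ∨ x6))) = ¬False = True
(x6 ⊕ x2) ↔ ¬(x6 ∧ ((x6 ⊕ x2) → (x2 ∨ x6))) = True ↔ True = True
((x6 ⊕ x2) ↔ ¬(x6 ∧ ((x6 ⊕ x2) → (x2 ∨ x6)))) ↔ x6 = True ↔ False = False
x6 ↔ (((x6 ⊕ x2) ↔ ¬(x6 ∧ ((x6 ⊕ x2) → (x2 ∨ x6)))) ↔ x6) = False ↔ False = True
¬((((x2 → x6) → ((x2 ↔ ((x2 ↔ x6) ⊕ x2)) → x6)) ↔ x2) ⊕ x6) → (x6 ↔ (((x6 ⊕ x2) ↔ ¬(x6 ∧ ((x6 ⊕ x2) → (x2 ∨ x6)))) ↔ x6)) = False → True = True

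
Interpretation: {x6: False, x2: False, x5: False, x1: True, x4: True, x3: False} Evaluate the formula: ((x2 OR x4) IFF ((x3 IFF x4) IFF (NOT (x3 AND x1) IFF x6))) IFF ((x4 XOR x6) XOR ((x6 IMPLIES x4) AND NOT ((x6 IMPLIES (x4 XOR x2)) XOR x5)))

x2 OR x4 = False OR True = True
x3 IFF x4 = False IFF True = False
x3 AND x1 = False AND True = False
NOT (x3 AND x1) = NOT False = True
NOT (x3 AND x1) IFF x6 = True IFF False = False
(x3 IFF x4) IFF (NOT (x3 AND x1) IFF x6) = False IFF False = True
(x2 OR x4) IFF ((x3 IFF x4) IFF (NOT (x3 AND x1) IFF x6)) = True IFF True = True
x4 XOR x6 = True XOR False = True
x6 IMPLIES x4 = False IMPLIES True = True
x4 XOR x2 = True XOR False = True
x6 IMPLIES (x4 XOR x2) = False IMPLIES True = True
(x6 IMPLIES (x4 XOR x2)) XOR x5 = True XOR False = True
NOT ((x6 IMPLIES (x4 XOR x2)) XOR x5) = NOT True = False
(x6 IMPLIES x4) AND NOT ((x6 IMPLIES (x4 XOR x2)) XOR x5) = True AND False = False
(x4 XOR x6) XOR ((x6 IMPLIES x4) AND NOT ((x6 IMPLIES (x4 XOR x2)) XOR x5)) = True XOR False = True
((x2 OR x4) IFF ((x3 IFF x4) IFF (NOT (x3 AND x1) IFF x6))) IFF ((x4 XOR x6) XOR ((x6 IMPLIES x4) AND NOT ((x6 IMPLIES (x4 XOR x2)) XOR x5))) = True IFF True = True

True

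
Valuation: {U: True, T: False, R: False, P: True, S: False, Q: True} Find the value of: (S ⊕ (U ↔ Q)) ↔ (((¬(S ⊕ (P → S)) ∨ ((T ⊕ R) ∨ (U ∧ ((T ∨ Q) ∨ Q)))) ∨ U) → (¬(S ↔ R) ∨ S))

False

U ↔ Q = True ↔ True = True
S ⊕ (U ↔ Q) = False ⊕ True = True
P → S = True → False = False
S ⊕ (P → S) = False ⊕ False = False
¬(S ⊕ (P → S)) = ¬False = True
T ⊕ R = False ⊕ False = False
T ∨ Q = False ∨ True = True
(T ∨ Q) ∨ Q = True ∨ True = True
U ∧ ((T ∨ Q) ∨ Q) = True ∧ True = True
(T ⊕ R) ∨ (U ∧ ((T ∨ Q) ∨ Q)) = False ∨ True = True
¬(S ⊕ (P → S)) ∨ ((T ⊕ R) ∨ (U ∧ ((T ∨ Q) ∨ Q))) = True ∨ True = True
(¬(S ⊕ (P → S)) ∨ ((T ⊕ R) ∨ (U ∧ ((T ∨ Q) ∨ Q)))) ∨ U = True ∨ True = True
S ↔ R = False ↔ False = True
¬(S ↔ R) = ¬True = False
¬(S ↔ R) ∨ S = False ∨ False = False
((¬(S ⊕ (P → S)) ∨ ((T ⊕ R) ∨ (U ∧ ((T ∨ Q) ∨ Q)))) ∨ U) → (¬(S ↔ R) ∨ S) = True → False = False
(S ⊕ (U ↔ Q)) ↔ (((¬(S ⊕ (P → S)) ∨ ((T ⊕ R) ∨ (U ∧ ((T ∨ Q) ∨ Q)))) ∨ U) → (¬(S ↔ R) ∨ S)) = True ↔ False = False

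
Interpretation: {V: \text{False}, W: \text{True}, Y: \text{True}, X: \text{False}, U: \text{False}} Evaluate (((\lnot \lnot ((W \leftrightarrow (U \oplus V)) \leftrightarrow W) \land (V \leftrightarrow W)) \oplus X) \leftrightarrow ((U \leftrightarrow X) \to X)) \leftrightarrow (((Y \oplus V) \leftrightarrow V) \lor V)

\text{False}

U \oplus V = \text{False} \oplus \text{False} = \text{False}
W \leftrightarrow (U \oplus V) = \text{True} \leftrightarrow \text{False} = \text{False}
(W \leftrightarrow (U \oplus V)) \leftrightarrow W = \text{False} \leftrightarrow \text{True} = \text{False}
\lnot ((W \leftrightarrow (U \oplus V)) \leftrightarrow W) = \lnot \text{False} = \text{True}
\lnot \lnot ((W \leftrightarrow (U \oplus V)) \leftrightarrow W) = \lnot \text{True} = \text{False}
V \leftrightarrow W = \text{False} \leftrightarrow \text{True} = \text{False}
\lnot \lnot ((W \leftrightarrow (U \oplus V)) \leftrightarrow W) \land (V \leftrightarrow W) = \text{False} \land \text{False} = \text{False}
(\lnot \lnot ((W \leftrightarrow (U \oplus V)) \leftrightarrow W) \land (V \leftrightarrow W)) \oplus X = \text{False} \oplus \text{False} = \text{False}
U \leftrightarrow X = \text{False} \leftrightarrow \text{False} = \text{True}
(U \leftrightarrow X) \to X = \text{True} \to \text{False} = \text{False}
((\lnot \lnot ((W \leftrightarrow (U \oplus V)) \leftrightarrow W) \land (V \leftrightarrow W)) \oplus X) \leftrightarrow ((U \leftrightarrow X) \to X) = \text{False} \leftrightarrow \text{False} = \text{True}
Y \oplus V = \text{True} \oplus \text{False} = \text{True}
(Y \oplus V) \leftrightarrow V = \text{True} \leftrightarrow \text{False} = \text{False}
((Y \oplus V) \leftrightarrow V) \lor V = \text{False} \lor \text{False} = \text{False}
(((\lnot \lnot ((W \leftrightarrow (U \oplus V)) \leftrightarrow W) \land (V \leftrightarrow W)) \oplus X) \leftrightarrow ((U \leftrightarrow X) \to X)) \leftrightarrow (((Y \oplus V) \leftrightarrow V) \lor V) = \text{True} \leftrightarrow \text{False} = \text{False}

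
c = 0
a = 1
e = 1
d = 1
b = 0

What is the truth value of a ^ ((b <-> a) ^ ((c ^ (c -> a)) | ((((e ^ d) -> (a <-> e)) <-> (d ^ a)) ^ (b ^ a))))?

b <-> a = 0 <-> 1 = 0
c -> a = 0 -> 1 = 1
c ^ (c -> a) = 0 ^ 1 = 1
e ^ d = 1 ^ 1 = 0
a <-> e = 1 <-> 1 = 1
(e ^ d) -> (a <-> e) = 0 -> 1 = 1
d ^ a = 1 ^ 1 = 0
((e ^ d) -> (a <-> e)) <-> (d ^ a) = 1 <-> 0 = 0
b ^ a = 0 ^ 1 = 1
(((e ^ d) -> (a <-> e)) <-> (d ^ a)) ^ (b ^ a) = 0 ^ 1 = 1
(c ^ (c -> a)) | ((((e ^ d) -> (a <-> e)) <-> (d ^ a)) ^ (b ^ a)) = 1 | 1 = 1
(b <-> a) ^ ((c ^ (c -> a)) | ((((e ^ d) -> (a <-> e)) <-> (d ^ a)) ^ (b ^ a))) = 0 ^ 1 = 1
a ^ ((b <-> a) ^ ((c ^ (c -> a)) | ((((e ^ d) -> (a <-> e)) <-> (d ^ a)) ^ (b ^ a)))) = 1 ^ 1 = 0

0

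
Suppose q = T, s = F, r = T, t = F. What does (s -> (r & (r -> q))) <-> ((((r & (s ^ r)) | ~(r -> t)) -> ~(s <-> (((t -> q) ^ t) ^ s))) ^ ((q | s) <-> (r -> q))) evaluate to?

r -> q = T -> T = T
r & (r -> q) = T & T = T
s -> (r & (r -> q)) = F -> T = T
s ^ r = F ^ T = T
r & (s ^ r) = T & T = T
r -> t = T -> F = F
~(r -> t) = ~F = T
(r & (s ^ r)) | ~(r -> t) = T | T = T
t -> q = F -> T = T
(t -> q) ^ t = T ^ F = T
((t -> q) ^ t) ^ s = T ^ F = T
s <-> (((t -> q) ^ t) ^ s) = F <-> T = F
~(s <-> (((t -> q) ^ t) ^ s)) = ~F = T
((r & (s ^ r)) | ~(r -> t)) -> ~(s <-> (((t -> q) ^ t) ^ s)) = T -> T = T
q | s = T | F = T
r -> q = T -> T = T
(q | s) <-> (r -> q) = T <-> T = T
(((r & (s ^ r)) | ~(r -> t)) -> ~(s <-> (((t -> q) ^ t) ^ s))) ^ ((q | s) <-> (r -> q)) = T ^ T = F
(s -> (r & (r -> q))) <-> ((((r & (s ^ r)) | ~(r -> t)) -> ~(s <-> (((t -> q) ^ t) ^ s))) ^ ((q | s) <-> (r -> q))) = T <-> F = F

F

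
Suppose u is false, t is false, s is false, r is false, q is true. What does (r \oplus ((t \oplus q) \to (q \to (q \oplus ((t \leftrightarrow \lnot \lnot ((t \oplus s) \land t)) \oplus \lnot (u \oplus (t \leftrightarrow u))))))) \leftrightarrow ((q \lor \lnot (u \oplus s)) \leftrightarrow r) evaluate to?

Substituting u=F, t=F, s=F, r=F, q=T:
t \oplus q = F \oplus T = T
t \oplus s = F \oplus F = F
(t \oplus s) \land t = F \land F = F
\lnot ((t \oplus s) \land t) = \lnot F = T
\lnot \lnot ((t \oplus s) \land t) = \lnot T = F
t \leftrightarrow \lnot \lnot ((t \oplus s) \land t) = F \leftrightarrow F = T
t \leftrightarrow u = F \leftrightarrow F = T
u \oplus (t \leftrightarrow u) = F \oplus T = T
\lnot (u \oplus (t \leftrightarrow u)) = \lnot T = F
(t \leftrightarrow \lnot \lnot ((t \oplus s) \land t)) \oplus \lnot (u \oplus (t \leftrightarrow u)) = T \oplus F = T
q \oplus ((t \leftrightarrow \lnot \lnot ((t \oplus s) \land t)) \oplus \lnot (u \oplus (t \leftrightarrow u))) = T \oplus T = F
q \to (q \oplus ((t \leftrightarrow \lnot \lnot ((t \oplus s) \land t)) \oplus \lnot (u \oplus (t \leftrightarrow u)))) = T \to F = F
(t \oplus q) \to (q \to (q \oplus ((t \leftrightarrow \lnot \lnot ((t \oplus s) \land t)) \oplus \lnot (u \oplus (t \leftrightarrow u))))) = T \to F = F
r \oplus ((t \oplus q) \to (q \to (q \oplus ((t \leftrightarrow \lnot \lnot ((t \oplus s) \land t)) \oplus \lnot (u \oplus (t \leftrightarrow u)))))) = F \oplus F = F
u \oplus s = F \oplus F = F
\lnot (u \oplus s) = \lnot F = T
q \lor \lnot (u \oplus s) = T \lor T = T
(q \lor \lnot (u \oplus s)) \leftrightarrow r = T \leftrightarrow F = F
(r \oplus ((t \oplus q) \to (q \to (q \oplus ((t \leftrightarrow \lnot \lnot ((t \oplus s) \land t)) \oplus \lnot (u \oplus (t \leftrightarrow u))))))) \leftrightarrow ((q \lor \lnot (u \oplus s)) \leftrightarrow r) = F \leftrightarrow F = T

T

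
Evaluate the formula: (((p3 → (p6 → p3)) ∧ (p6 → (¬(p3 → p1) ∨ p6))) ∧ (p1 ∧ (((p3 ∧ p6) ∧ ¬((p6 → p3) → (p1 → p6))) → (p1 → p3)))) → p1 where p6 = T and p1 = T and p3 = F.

Substituting p6=T, p1=T, p3=F:
p6 → p3 = T → F = F
p3 → (p6 → p3) = F → F = T
p3 → p1 = F → T = T
¬(p3 → p1) = ¬T = F
¬(p3 → p1) ∨ p6 = F ∨ T = T
p6 → (¬(p3 → p1) ∨ p6) = T → T = T
(p3 → (p6 → p3)) ∧ (p6 → (¬(p3 → p1) ∨ p6)) = T ∧ T = T
p3 ∧ p6 = F ∧ T = F
p6 → p3 = T → F = F
p1 → p6 = T → T = T
(p6 → p3) → (p1 → p6) = F → T = T
¬((p6 → p3) → (p1 → p6)) = ¬T = F
(p3 ∧ p6) ∧ ¬((p6 → p3) → (p1 → p6)) = F ∧ F = F
p1 → p3 = T → F = F
((p3 ∧ p6) ∧ ¬((p6 → p3) → (p1 → p6))) → (p1 → p3) = F → F = T
p1 ∧ (((p3 ∧ p6) ∧ ¬((p6 → p3) → (p1 → p6))) → (p1 → p3)) = T ∧ T = T
((p3 → (p6 → p3)) ∧ (p6 → (¬(p3 → p1) ∨ p6))) ∧ (p1 ∧ (((p3 ∧ p6) ∧ ¬((p6 → p3) → (p1 → p6))) → (p1 → p3))) = T ∧ T = T
(((p3 → (p6 → p3)) ∧ (p6 → (¬(p3 → p1) ∨ p6))) ∧ (p1 ∧ (((p3 ∧ p6) ∧ ¬((p6 → p3) → (p1 → p6))) → (p1 → p3)))) → p1 = T → T = T

T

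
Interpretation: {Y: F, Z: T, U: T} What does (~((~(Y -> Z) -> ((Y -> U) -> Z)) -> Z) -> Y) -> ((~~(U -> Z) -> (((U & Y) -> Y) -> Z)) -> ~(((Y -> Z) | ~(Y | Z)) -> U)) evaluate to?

Y -> Z = F -> T = T
~(Y -> Z) = ~T = F
Y -> U = F -> T = T
(Y -> U) -> Z = T -> T = T
~(Y -> Z) -> ((Y -> U) -> Z) = F -> T = T
(~(Y -> Z) -> ((Y -> U) -> Z)) -> Z = T -> T = T
~((~(Y -> Z) -> ((Y -> U) -> Z)) -> Z) = ~T = F
~((~(Y -> Z) -> ((Y -> U) -> Z)) -> Z) -> Y = F -> F = T
U -> Z = T -> T = T
~(U -> Z) = ~T = F
~~(U -> Z) = ~F = T
U & Y = T & F = F
(U & Y) -> Y = F -> F = T
((U & Y) -> Y) -> Z = T -> T = T
~~(U -> Z) -> (((U & Y) -> Y) -> Z) = T -> T = T
Y -> Z = F -> T = T
Y | Z = F | T = T
~(Y | Z) = ~T = F
(Y -> Z) | ~(Y | Z) = T | F = T
((Y -> Z) | ~(Y | Z)) -> U = T -> T = T
~(((Y -> Z) | ~(Y | Z)) -> U) = ~T = F
(~~(U -> Z) -> (((U & Y) -> Y) -> Z)) -> ~(((Y -> Z) | ~(Y | Z)) -> U) = T -> F = F
(~((~(Y -> Z) -> ((Y -> U) -> Z)) -> Z) -> Y) -> ((~~(U -> Z) -> (((U & Y) -> Y) -> Z)) -> ~(((Y -> Z) | ~(Y | Z)) -> U)) = T -> F = F

F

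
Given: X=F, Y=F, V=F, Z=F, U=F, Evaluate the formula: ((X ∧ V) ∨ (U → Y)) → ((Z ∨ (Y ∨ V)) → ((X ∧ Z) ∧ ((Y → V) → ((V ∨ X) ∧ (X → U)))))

Substituting X=F, Y=F, V=F, Z=F, U=F:
X ∧ V = F ∧ F = F
U → Y = F → F = T
(X ∧ V) ∨ (U → Y) = F ∨ T = T
Y ∨ V = F ∨ F = F
Z ∨ (Y ∨ V) = F ∨ F = F
X ∧ Z = F ∧ F = F
Y → V = F → F = T
V ∨ X = F ∨ F = F
X → U = F → F = T
(V ∨ X) ∧ (X → U) = F ∧ T = F
(Y → V) → ((V ∨ X) ∧ (X → U)) = T → F = F
(X ∧ Z) ∧ ((Y → V) → ((V ∨ X) ∧ (X → U))) = F ∧ F = F
(Z ∨ (Y ∨ V)) → ((X ∧ Z) ∧ ((Y → V) → ((V ∨ X) ∧ (X → U)))) = F → F = T
((X ∧ V) ∨ (U → Y)) → ((Z ∨ (Y ∨ V)) → ((X ∧ Z) ∧ ((Y → V) → ((V ∨ X) ∧ (X → U))))) = T → T = T

T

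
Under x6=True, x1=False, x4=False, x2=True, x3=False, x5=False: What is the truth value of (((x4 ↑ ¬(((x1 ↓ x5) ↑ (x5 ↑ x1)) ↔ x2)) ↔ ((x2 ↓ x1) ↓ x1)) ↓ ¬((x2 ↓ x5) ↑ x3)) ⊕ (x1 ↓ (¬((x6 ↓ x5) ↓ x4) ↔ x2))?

x1 ↓ x5 = False ↓ False = True
x5 ↑ x1 = False ↑ False = True
(x1 ↓ x5) ↑ (x5 ↑ x1) = True ↑ True = False
((x1 ↓ x5) ↑ (x5 ↑ x1)) ↔ x2 = False ↔ True = False
¬(((x1 ↓ x5) ↑ (x5 ↑ x1)) ↔ x2) = ¬False = True
x4 ↑ ¬(((x1 ↓ x5) ↑ (x5 ↑ x1)) ↔ x2) = False ↑ True = True
x2 ↓ x1 = True ↓ False = False
(x2 ↓ x1) ↓ x1 = False ↓ False = True
(x4 ↑ ¬(((x1 ↓ x5) ↑ (x5 ↑ x1)) ↔ x2)) ↔ ((x2 ↓ x1) ↓ x1) = True ↔ True = True
x2 ↓ x5 = True ↓ False = False
(x2 ↓ x5) ↑ x3 = False ↑ False = True
¬((x2 ↓ x5) ↑ x3) = ¬True = False
((x4 ↑ ¬(((x1 ↓ x5) ↑ (x5 ↑ x1)) ↔ x2)) ↔ ((x2 ↓ x1) ↓ x1)) ↓ ¬((x2 ↓ x5) ↑ x3) = True ↓ False = False
x6 ↓ x5 = True ↓ False = False
(x6 ↓ x5) ↓ x4 = False ↓ False = True
¬((x6 ↓ x5) ↓ x4) = ¬True = False
¬((x6 ↓ x5) ↓ x4) ↔ x2 = False ↔ True = False
x1 ↓ (¬((x6 ↓ x5) ↓ x4) ↔ x2) = False ↓ False = True
(((x4 ↑ ¬(((x1 ↓ x5) ↑ (x5 ↑ x1)) ↔ x2)) ↔ ((x2 ↓ x1) ↓ x1)) ↓ ¬((x2 ↓ x5) ↑ x3)) ⊕ (x1 ↓ (¬((x6 ↓ x5) ↓ x4) ↔ x2)) = False ⊕ True = True

True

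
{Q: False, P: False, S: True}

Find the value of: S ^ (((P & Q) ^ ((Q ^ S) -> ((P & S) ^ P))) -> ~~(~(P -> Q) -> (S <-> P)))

Substituting Q=False, P=False, S=True:
P & Q = False & False = False
Q ^ S = False ^ True = True
P & S = False & True = False
(P & S) ^ P = False ^ False = False
(Q ^ S) -> ((P & S) ^ P) = True -> False = False
(P & Q) ^ ((Q ^ S) -> ((P & S) ^ P)) = False ^ False = False
P -> Q = False -> False = True
~(P -> Q) = ~True = False
S <-> P = True <-> False = False
~(P -> Q) -> (S <-> P) = False -> False = True
~(~(P -> Q) -> (S <-> P)) = ~True = False
~~(~(P -> Q) -> (S <-> P)) = ~False = True
((P & Q) ^ ((Q ^ S) -> ((P & S) ^ P))) -> ~~(~(P -> Q) -> (S <-> P)) = False -> True = True
S ^ (((P & Q) ^ ((Q ^ S) -> ((P & S) ^ P))) -> ~~(~(P -> Q) -> (S <-> P))) = True ^ True = False

False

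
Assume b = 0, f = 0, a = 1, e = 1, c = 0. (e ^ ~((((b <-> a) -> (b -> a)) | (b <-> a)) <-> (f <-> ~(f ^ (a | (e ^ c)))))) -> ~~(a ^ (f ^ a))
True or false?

0

b <-> a = 0 <-> 1 = 0
b -> a = 0 -> 1 = 1
(b <-> a) -> (b -> a) = 0 -> 1 = 1
b <-> a = 0 <-> 1 = 0
((b <-> a) -> (b -> a)) | (b <-> a) = 1 | 0 = 1
e ^ c = 1 ^ 0 = 1
a | (e ^ c) = 1 | 1 = 1
f ^ (a | (e ^ c)) = 0 ^ 1 = 1
~(f ^ (a | (e ^ c))) = ~1 = 0
f <-> ~(f ^ (a | (e ^ c))) = 0 <-> 0 = 1
(((b <-> a) -> (b -> a)) | (b <-> a)) <-> (f <-> ~(f ^ (a | (e ^ c)))) = 1 <-> 1 = 1
~((((b <-> a) -> (b -> a)) | (b <-> a)) <-> (f <-> ~(f ^ (a | (e ^ c))))) = ~1 = 0
e ^ ~((((b <-> a) -> (b -> a)) | (b <-> a)) <-> (f <-> ~(f ^ (a | (e ^ c))))) = 1 ^ 0 = 1
f ^ a = 0 ^ 1 = 1
a ^ (f ^ a) = 1 ^ 1 = 0
~(a ^ (f ^ a)) = ~0 = 1
~~(a ^ (f ^ a)) = ~1 = 0
(e ^ ~((((b <-> a) -> (b -> a)) | (b <-> a)) <-> (f <-> ~(f ^ (a | (e ^ c)))))) -> ~~(a ^ (f ^ a)) = 1 -> 0 = 0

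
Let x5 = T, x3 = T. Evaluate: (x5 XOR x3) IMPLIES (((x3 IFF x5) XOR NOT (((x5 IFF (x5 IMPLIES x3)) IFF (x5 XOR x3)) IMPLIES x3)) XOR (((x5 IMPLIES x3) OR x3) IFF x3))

x5 XOR x3 = T XOR T = F
x3 IFF x5 = T IFF T = T
x5 IMPLIES x3 = T IMPLIES T = T
x5 IFF (x5 IMPLIES x3) = T IFF T = T
x5 XOR x3 = T XOR T = F
(x5 IFF (x5 IMPLIES x3)) IFF (x5 XOR x3) = T IFF F = F
((x5 IFF (x5 IMPLIES x3)) IFF (x5 XOR x3)) IMPLIES x3 = F IMPLIES T = T
NOT (((x5 IFF (x5 IMPLIES x3)) IFF (x5 XOR x3)) IMPLIES x3) = NOT T = F
(x3 IFF x5) XOR NOT (((x5 IFF (x5 IMPLIES x3)) IFF (x5 XOR x3)) IMPLIES x3) = T XOR F = T
x5 IMPLIES x3 = T IMPLIES T = T
(x5 IMPLIES x3) OR x3 = T OR T = T
((x5 IMPLIES x3) OR x3) IFF x3 = T IFF T = T
((x3 IFF x5) XOR NOT (((x5 IFF (x5 IMPLIES x3)) IFF (x5 XOR x3)) IMPLIES x3)) XOR (((x5 IMPLIES x3) OR x3) IFF x3) = T XOR T = F
(x5 XOR x3) IMPLIES (((x3 IFF x5) XOR NOT (((x5 IFF (x5 IMPLIES x3)) IFF (x5 XOR x3)) IMPLIES x3)) XOR (((x5 IMPLIES x3) OR x3) IFF x3)) = F IMPLIES F = T

T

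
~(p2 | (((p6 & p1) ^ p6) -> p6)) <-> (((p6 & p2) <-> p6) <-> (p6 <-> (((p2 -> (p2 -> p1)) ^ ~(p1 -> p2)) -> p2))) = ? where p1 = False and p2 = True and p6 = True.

p6 & p1 = True & False = False
(p6 & p1) ^ p6 = False ^ True = True
((p6 & p1) ^ p6) -> p6 = True -> True = True
p2 | (((p6 & p1) ^ p6) -> p6) = True | True = True
~(p2 | (((p6 & p1) ^ p6) -> p6)) = ~True = False
p6 & p2 = True & True = True
(p6 & p2) <-> p6 = True <-> True = True
p2 -> p1 = True -> False = False
p2 -> (p2 -> p1) = True -> False = False
p1 -> p2 = False -> True = True
~(p1 -> p2) = ~True = False
(p2 -> (p2 -> p1)) ^ ~(p1 -> p2) = False ^ False = False
((p2 -> (p2 -> p1)) ^ ~(p1 -> p2)) -> p2 = False -> True = True
p6 <-> (((p2 -> (p2 -> p1)) ^ ~(p1 -> p2)) -> p2) = True <-> True = True
((p6 & p2) <-> p6) <-> (p6 <-> (((p2 -> (p2 -> p1)) ^ ~(p1 -> p2)) -> p2)) = True <-> True = True
~(p2 | (((p6 & p1) ^ p6) -> p6)) <-> (((p6 & p2) <-> p6) <-> (p6 <-> (((p2 -> (p2 -> p1)) ^ ~(p1 -> p2)) -> p2))) = False <-> True = False

False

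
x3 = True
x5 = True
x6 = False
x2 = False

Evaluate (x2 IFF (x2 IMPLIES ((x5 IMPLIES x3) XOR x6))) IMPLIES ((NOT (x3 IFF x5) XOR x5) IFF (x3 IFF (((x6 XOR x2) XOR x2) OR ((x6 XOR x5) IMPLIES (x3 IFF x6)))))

True

x5 IMPLIES x3 = True IMPLIES True = True
(x5 IMPLIES x3) XOR x6 = True XOR False = True
x2 IMPLIES ((x5 IMPLIES x3) XOR x6) = False IMPLIES True = True
x2 IFF (x2 IMPLIES ((x5 IMPLIES x3) XOR x6)) = False IFF True = False
x3 IFF x5 = True IFF True = True
NOT (x3 IFF x5) = NOT True = False
NOT (x3 IFF x5) XOR x5 = False XOR True = True
x6 XOR x2 = False XOR False = False
(x6 XOR x2) XOR x2 = False XOR False = False
x6 XOR x5 = False XOR True = True
x3 IFF x6 = True IFF False = False
(x6 XOR x5) IMPLIES (x3 IFF x6) = True IMPLIES False = False
((x6 XOR x2) XOR x2) OR ((x6 XOR x5) IMPLIES (x3 IFF x6)) = False OR False = False
x3 IFF (((x6 XOR x2) XOR x2) OR ((x6 XOR x5) IMPLIES (x3 IFF x6))) = True IFF False = False
(NOT (x3 IFF x5) XOR x5) IFF (x3 IFF (((x6 XOR x2) XOR x2) OR ((x6 XOR x5) IMPLIES (x3 IFF x6)))) = True IFF False = False
(x2 IFF (x2 IMPLIES ((x5 IMPLIES x3) XOR x6))) IMPLIES ((NOT (x3 IFF x5) XOR x5) IFF (x3 IFF (((x6 XOR x2) XOR x2) OR ((x6 XOR x5) IMPLIES (x3 IFF x6))))) = False IMPLIES False = True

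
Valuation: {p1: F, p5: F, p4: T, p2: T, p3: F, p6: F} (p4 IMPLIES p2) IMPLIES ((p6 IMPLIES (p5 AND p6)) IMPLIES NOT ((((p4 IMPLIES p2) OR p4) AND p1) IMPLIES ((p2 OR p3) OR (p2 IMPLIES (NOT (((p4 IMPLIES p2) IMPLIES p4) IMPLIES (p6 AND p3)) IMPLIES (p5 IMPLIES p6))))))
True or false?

F

p4 IMPLIES p2 = T IMPLIES T = T
p5 AND p6 = F AND F = F
p6 IMPLIES (p5 AND p6) = F IMPLIES F = T
p4 IMPLIES p2 = T IMPLIES T = T
(p4 IMPLIES p2) OR p4 = T OR T = T
((p4 IMPLIES p2) OR p4) AND p1 = T AND F = F
p2 OR p3 = T OR F = T
p4 IMPLIES p2 = T IMPLIES T = T
(p4 IMPLIES p2) IMPLIES p4 = T IMPLIES T = T
p6 AND p3 = F AND F = F
((p4 IMPLIES p2) IMPLIES p4) IMPLIES (p6 AND p3) = T IMPLIES F = F
NOT (((p4 IMPLIES p2) IMPLIES p4) IMPLIES (p6 AND p3)) = NOT F = T
p5 IMPLIES p6 = F IMPLIES F = T
NOT (((p4 IMPLIES p2) IMPLIES p4) IMPLIES (p6 AND p3)) IMPLIES (p5 IMPLIES p6) = T IMPLIES T = T
p2 IMPLIES (NOT (((p4 IMPLIES p2) IMPLIES p4) IMPLIES (p6 AND p3)) IMPLIES (p5 IMPLIES p6)) = T IMPLIES T = T
(p2 OR p3) OR (p2 IMPLIES (NOT (((p4 IMPLIES p2) IMPLIES p4) IMPLIES (p6 AND p3)) IMPLIES (p5 IMPLIES p6))) = T OR T = T
(((p4 IMPLIES p2) OR p4) AND p1) IMPLIES ((p2 OR p3) OR (p2 IMPLIES (NOT (((p4 IMPLIES p2) IMPLIES p4) IMPLIES (p6 AND p3)) IMPLIES (p5 IMPLIES p6)))) = F IMPLIES T = T
NOT ((((p4 IMPLIES p2) OR p4) AND p1) IMPLIES ((p2 OR p3) OR (p2 IMPLIES (NOT (((p4 IMPLIES p2) IMPLIES p4) IMPLIES (p6 AND p3)) IMPLIES (p5 IMPLIES p6))))) = NOT T = F
(p6 IMPLIES (p5 AND p6)) IMPLIES NOT ((((p4 IMPLIES p2) OR p4) AND p1) IMPLIES ((p2 OR p3) OR (p2 IMPLIES (NOT (((p4 IMPLIES p2) IMPLIES p4) IMPLIES (p6 AND p3)) IMPLIES (p5 IMPLIES p6))))) = T IMPLIES F = F
(p4 IMPLIES p2) IMPLIES ((p6 IMPLIES (p5 AND p6)) IMPLIES NOT ((((p4 IMPLIES p2) OR p4) AND p1) IMPLIES ((p2 OR p3) OR (p2 IMPLIES (NOT (((p4 IMPLIES p2) IMPLIES p4) IMPLIES (p6 AND p3)) IMPLIES (p5 IMPLIES p6)))))) = T IMPLIES F = F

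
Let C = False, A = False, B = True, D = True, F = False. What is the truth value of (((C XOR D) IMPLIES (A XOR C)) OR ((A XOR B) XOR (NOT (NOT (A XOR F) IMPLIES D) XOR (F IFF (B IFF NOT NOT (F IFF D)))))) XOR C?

False

C XOR D = False XOR True = True
A XOR C = False XOR False = False
(C XOR D) IMPLIES (A XOR C) = True IMPLIES False = False
A XOR B = False XOR True = True
A XOR F = False XOR False = False
NOT (A XOR F) = NOT False = True
NOT (A XOR F) IMPLIES D = True IMPLIES True = True
NOT (NOT (A XOR F) IMPLIES D) = NOT True = False
F IFF D = False IFF True = False
NOT (F IFF D) = NOT False = True
NOT NOT (F IFF D) = NOT True = False
B IFF NOT NOT (F IFF D) = True IFF False = False
F IFF (B IFF NOT NOT (F IFF D)) = False IFF False = True
NOT (NOT (A XOR F) IMPLIES D) XOR (F IFF (B IFF NOT NOT (F IFF D))) = False XOR True = True
(A XOR B) XOR (NOT (NOT (A XOR F) IMPLIES D) XOR (F IFF (B IFF NOT NOT (F IFF D)))) = True XOR True = False
((C XOR D) IMPLIES (A XOR C)) OR ((A XOR B) XOR (NOT (NOT (A XOR F) IMPLIES D) XOR (F IFF (B IFF NOT NOT (F IFF D))))) = False OR False = False
(((C XOR D) IMPLIES (A XOR C)) OR ((A XOR B) XOR (NOT (NOT (A XOR F) IMPLIES D) XOR (F IFF (B IFF NOT NOT (F IFF D)))))) XOR C = False XOR False = False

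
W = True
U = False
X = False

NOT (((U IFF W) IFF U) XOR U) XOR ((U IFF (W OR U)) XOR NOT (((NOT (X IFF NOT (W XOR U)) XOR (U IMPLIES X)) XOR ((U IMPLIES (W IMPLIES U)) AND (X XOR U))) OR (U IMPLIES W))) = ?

U IFF W = False IFF True = False
(U IFF W) IFF U = False IFF False = True
((U IFF W) IFF U) XOR U = True XOR False = True
NOT (((U IFF W) IFF U) XOR U) = NOT True = False
W OR U = True OR False = True
U IFF (W OR U) = False IFF True = False
W XOR U = True XOR False = True
NOT (W XOR U) = NOT True = False
X IFF NOT (W XOR U) = False IFF False = True
NOT (X IFF NOT (W XOR U)) = NOT True = False
U IMPLIES X = False IMPLIES False = True
NOT (X IFF NOT (W XOR U)) XOR (U IMPLIES X) = False XOR True = True
W IMPLIES U = True IMPLIES False = False
U IMPLIES (W IMPLIES U) = False IMPLIES False = True
X XOR U = False XOR False = False
(U IMPLIES (W IMPLIES U)) AND (X XOR U) = True AND False = False
(NOT (X IFF NOT (W XOR U)) XOR (U IMPLIES X)) XOR ((U IMPLIES (W IMPLIES U)) AND (X XOR U)) = True XOR False = True
U IMPLIES W = False IMPLIES True = True
((NOT (X IFF NOT (W XOR U)) XOR (U IMPLIES X)) XOR ((U IMPLIES (W IMPLIES U)) AND (X XOR U))) OR (U IMPLIES W) = True OR True = True
NOT (((NOT (X IFF NOT (W XOR U)) XOR (U IMPLIES X)) XOR ((U IMPLIES (W IMPLIES U)) AND (X XOR U))) OR (U IMPLIES W)) = NOT True = False
(U IFF (W OR U)) XOR NOT (((NOT (X IFF NOT (W XOR U)) XOR (U IMPLIES X)) XOR ((U IMPLIES (W IMPLIES U)) AND (X XOR U))) OR (U IMPLIES W)) = False XOR False = False
NOT (((U IFF W) IFF U) XOR U) XOR ((U IFF (W OR U)) XOR NOT (((NOT (X IFF NOT (W XOR U)) XOR (U IMPLIES X)) XOR ((U IMPLIES (W IMPLIES U)) AND (X XOR U))) OR (U IMPLIES W))) = False XOR False = False

False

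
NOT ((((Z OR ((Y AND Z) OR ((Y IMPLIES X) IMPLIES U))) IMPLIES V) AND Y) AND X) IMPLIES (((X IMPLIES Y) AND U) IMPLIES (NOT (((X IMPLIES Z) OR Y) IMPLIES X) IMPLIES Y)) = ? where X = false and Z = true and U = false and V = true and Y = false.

true

Y AND Z = false AND true = false
Y IMPLIES X = false IMPLIES false = true
(Y IMPLIES X) IMPLIES U = true IMPLIES false = false
(Y AND Z) OR ((Y IMPLIES X) IMPLIES U) = false OR false = false
Z OR ((Y AND Z) OR ((Y IMPLIES X) IMPLIES U)) = true OR false = true
(Z OR ((Y AND Z) OR ((Y IMPLIES X) IMPLIES U))) IMPLIES V = true IMPLIES true = true
((Z OR ((Y AND Z) OR ((Y IMPLIES X) IMPLIES U))) IMPLIES V) AND Y = true AND false = false
(((Z OR ((Y AND Z) OR ((Y IMPLIES X) IMPLIES U))) IMPLIES V) AND Y) AND X = false AND false = false
NOT ((((Z OR ((Y AND Z) OR ((Y IMPLIES X) IMPLIES U))) IMPLIES V) AND Y) AND X) = NOT false = true
X IMPLIES Y = false IMPLIES false = true
(X IMPLIES Y) AND U = true AND false = false
X IMPLIES Z = false IMPLIES true = true
(X IMPLIES Z) OR Y = true OR false = true
((X IMPLIES Z) OR Y) IMPLIES X = true IMPLIES false = false
NOT (((X IMPLIES Z) OR Y) IMPLIES X) = NOT false = true
NOT (((X IMPLIES Z) OR Y) IMPLIES X) IMPLIES Y = true IMPLIES false = false
((X IMPLIES Y) AND U) IMPLIES (NOT (((X IMPLIES Z) OR Y) IMPLIES X) IMPLIES Y) = false IMPLIES false = true
NOT ((((Z OR ((Y AND Z) OR ((Y IMPLIES X) IMPLIES U))) IMPLIES V) AND Y) AND X) IMPLIES (((X IMPLIES Y) AND U) IMPLIES (NOT (((X IMPLIES Z) OR Y) IMPLIES X) IMPLIES Y)) = true IMPLIES true = true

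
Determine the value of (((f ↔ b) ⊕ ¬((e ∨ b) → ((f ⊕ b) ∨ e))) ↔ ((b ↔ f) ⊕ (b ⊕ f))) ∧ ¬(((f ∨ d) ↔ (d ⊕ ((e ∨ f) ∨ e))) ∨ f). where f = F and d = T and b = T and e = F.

F

f ↔ b = F ↔ T = F
e ∨ b = F ∨ T = T
f ⊕ b = F ⊕ T = T
(f ⊕ b) ∨ e = T ∨ F = T
(e ∨ b) → ((f ⊕ b) ∨ e) = T → T = T
¬((e ∨ b) → ((f ⊕ b) ∨ e)) = ¬T = F
(f ↔ b) ⊕ ¬((e ∨ b) → ((f ⊕ b) ∨ e)) = F ⊕ F = F
b ↔ f = T ↔ F = F
b ⊕ f = T ⊕ F = T
(b ↔ f) ⊕ (b ⊕ f) = F ⊕ T = T
((f ↔ b) ⊕ ¬((e ∨ b) → ((f ⊕ b) ∨ e))) ↔ ((b ↔ f) ⊕ (b ⊕ f)) = F ↔ T = F
f ∨ d = F ∨ T = T
e ∨ f = F ∨ F = F
(e ∨ f) ∨ e = F ∨ F = F
d ⊕ ((e ∨ f) ∨ e) = T ⊕ F = T
(f ∨ d) ↔ (d ⊕ ((e ∨ f) ∨ e)) = T ↔ T = T
((f ∨ d) ↔ (d ⊕ ((e ∨ f) ∨ e))) ∨ f = T ∨ F = T
¬(((f ∨ d) ↔ (d ⊕ ((e ∨ f) ∨ e))) ∨ f) = ¬T = F
(((f ↔ b) ⊕ ¬((e ∨ b) → ((f ⊕ b) ∨ e))) ↔ ((b ↔ f) ⊕ (b ⊕ f))) ∧ ¬(((f ∨ d) ↔ (d ⊕ ((e ∨ f) ∨ e))) ∨ f) = F ∧ F = F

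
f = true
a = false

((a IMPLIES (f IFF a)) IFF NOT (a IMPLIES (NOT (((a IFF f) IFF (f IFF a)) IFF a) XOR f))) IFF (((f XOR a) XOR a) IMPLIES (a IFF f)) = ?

f IFF a = true IFF false = false
a IMPLIES (f IFF a) = false IMPLIES false = true
a IFF f = false IFF true = false
f IFF a = true IFF false = false
(a IFF f) IFF (f IFF a) = false IFF false = true
((a IFF f) IFF (f IFF a)) IFF a = true IFF false = false
NOT (((a IFF f) IFF (f IFF a)) IFF a) = NOT false = true
NOT (((a IFF f) IFF (f IFF a)) IFF a) XOR f = true XOR true = false
a IMPLIES (NOT (((a IFF f) IFF (f IFF a)) IFF a) XOR f) = false IMPLIES false = true
NOT (a IMPLIES (NOT (((a IFF f) IFF (f IFF a)) IFF a) XOR f)) = NOT true = false
(a IMPLIES (f IFF a)) IFF NOT (a IMPLIES (NOT (((a IFF f) IFF (f IFF a)) IFF a) XOR f)) = true IFF false = false
f XOR a = true XOR false = true
(f XOR a) XOR a = true XOR false = true
a IFF f = false IFF true = false
((f XOR a) XOR a) IMPLIES (a IFF f) = true IMPLIES false = false
((a IMPLIES (f IFF a)) IFF NOT (a IMPLIES (NOT (((a IFF f) IFF (f IFF a)) IFF a) XOR f))) IFF (((f XOR a) XOR a) IMPLIES (a IFF f)) = false IFF false = true

true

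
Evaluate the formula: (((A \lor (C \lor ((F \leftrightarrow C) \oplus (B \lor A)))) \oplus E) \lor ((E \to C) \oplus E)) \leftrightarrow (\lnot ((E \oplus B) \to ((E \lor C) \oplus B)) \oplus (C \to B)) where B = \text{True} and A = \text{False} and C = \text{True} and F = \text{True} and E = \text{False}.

Substituting B=\text{True}, A=\text{False}, C=\text{True}, F=\text{True}, E=\text{False}:
F \leftrightarrow C = \text{True} \leftrightarrow \text{True} = \text{True}
B \lor A = \text{True} \lor \text{False} = \text{True}
(F \leftrightarrow C) \oplus (B \lor A) = \text{True} \oplus \text{True} = \text{False}
C \lor ((F \leftrightarrow C) \oplus (B \lor A)) = \text{True} \lor \text{False} = \text{True}
A \lor (C \lor ((F \leftrightarrow C) \oplus (B \lor A))) = \text{False} \lor \text{True} = \text{True}
(A \lor (C \lor ((F \leftrightarrow C) \oplus (B \lor A)))) \oplus E = \text{True} \oplus \text{False} = \text{True}
E \to C = \text{False} \to \text{True} = \text{True}
(E \to C) \oplus E = \text{True} \oplus \text{False} = \text{True}
((A \lor (C \lor ((F \leftrightarrow C) \oplus (B \lor A)))) \oplus E) \lor ((E \to C) \oplus E) = \text{True} \lor \text{True} = \text{True}
E \oplus B = \text{False} \oplus \text{True} = \text{True}
E \lor C = \text{False} \lor \text{True} = \text{True}
(E \lor C) \oplus B = \text{True} \oplus \text{True} = \text{False}
(E \oplus B) \to ((E \lor C) \oplus B) = \text{True} \to \text{False} = \text{False}
\lnot ((E \oplus B) \to ((E \lor C) \oplus B)) = \lnot \text{False} = \text{True}
C \to B = \text{True} \to \text{True} = \text{True}
\lnot ((E \oplus B) \to ((E \lor C) \oplus B)) \oplus (C \to B) = \text{True} \oplus \text{True} = \text{False}
(((A \lor (C \lor ((F \leftrightarrow C) \oplus (B \lor A)))) \oplus E) \lor ((E \to C) \oplus E)) \leftrightarrow (\lnot ((E \oplus B) \to ((E \lor C) \oplus B)) \oplus (C \to B)) = \text{True} \leftrightarrow \text{False} = \text{False}

\text{False}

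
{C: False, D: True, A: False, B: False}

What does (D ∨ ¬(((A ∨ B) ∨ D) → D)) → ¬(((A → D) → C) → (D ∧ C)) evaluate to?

False

Substituting C=False, D=True, A=False, B=False:
A ∨ B = False ∨ False = False
(A ∨ B) ∨ D = False ∨ True = True
((A ∨ B) ∨ D) → D = True → True = True
¬(((A ∨ B) ∨ D) → D) = ¬True = False
D ∨ ¬(((A ∨ B) ∨ D) → D) = True ∨ False = True
A → D = False → True = True
(A → D) → C = True → False = False
D ∧ C = True ∧ False = False
((A → D) → C) → (D ∧ C) = False → False = True
¬(((A → D) → C) → (D ∧ C)) = ¬True = False
(D ∨ ¬(((A ∨ B) ∨ D) → D)) → ¬(((A → D) → C) → (D ∧ C)) = True → False = False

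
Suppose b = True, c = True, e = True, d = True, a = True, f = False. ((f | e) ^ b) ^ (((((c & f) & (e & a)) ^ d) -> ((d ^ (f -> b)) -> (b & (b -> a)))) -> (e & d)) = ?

Substituting b=True, c=True, e=True, d=True, a=True, f=False:
f | e = False | True = True
(f | e) ^ b = True ^ True = False
c & f = True & False = False
e & a = True & True = True
(c & f) & (e & a) = False & True = False
((c & f) & (e & a)) ^ d = False ^ True = True
f -> b = False -> True = True
d ^ (f -> b) = True ^ True = False
b -> a = True -> True = True
b & (b -> a) = True & True = True
(d ^ (f -> b)) -> (b & (b -> a)) = False -> True = True
(((c & f) & (e & a)) ^ d) -> ((d ^ (f -> b)) -> (b & (b -> a))) = True -> True = True
e & d = True & True = True
((((c & f) & (e & a)) ^ d) -> ((d ^ (f -> b)) -> (b & (b -> a)))) -> (e & d) = True -> True = True
((f | e) ^ b) ^ (((((c & f) & (e & a)) ^ d) -> ((d ^ (f -> b)) -> (b & (b -> a)))) -> (e & d)) = False ^ True = True

True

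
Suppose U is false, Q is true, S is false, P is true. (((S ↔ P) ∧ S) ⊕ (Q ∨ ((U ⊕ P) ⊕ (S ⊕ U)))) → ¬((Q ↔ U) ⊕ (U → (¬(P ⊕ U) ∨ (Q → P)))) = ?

F

S ↔ P = F ↔ T = F
(S ↔ P) ∧ S = F ∧ F = F
U ⊕ P = F ⊕ T = T
S ⊕ U = F ⊕ F = F
(U ⊕ P) ⊕ (S ⊕ U) = T ⊕ F = T
Q ∨ ((U ⊕ P) ⊕ (S ⊕ U)) = T ∨ T = T
((S ↔ P) ∧ S) ⊕ (Q ∨ ((U ⊕ P) ⊕ (S ⊕ U))) = F ⊕ T = T
Q ↔ U = T ↔ F = F
P ⊕ U = T ⊕ F = T
¬(P ⊕ U) = ¬T = F
Q → P = T → T = T
¬(P ⊕ U) ∨ (Q → P) = F ∨ T = T
U → (¬(P ⊕ U) ∨ (Q → P)) = F → T = T
(Q ↔ U) ⊕ (U → (¬(P ⊕ U) ∨ (Q → P))) = F ⊕ T = T
¬((Q ↔ U) ⊕ (U → (¬(P ⊕ U) ∨ (Q → P)))) = ¬T = F
(((S ↔ P) ∧ S) ⊕ (Q ∨ ((U ⊕ P) ⊕ (S ⊕ U)))) → ¬((Q ↔ U) ⊕ (U → (¬(P ⊕ U) ∨ (Q → P)))) = T → F = F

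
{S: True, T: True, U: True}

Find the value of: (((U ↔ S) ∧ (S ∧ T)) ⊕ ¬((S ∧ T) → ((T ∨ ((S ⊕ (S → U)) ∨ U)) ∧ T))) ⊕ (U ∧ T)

U ↔ S = True ↔ True = True
S ∧ T = True ∧ True = True
(U ↔ S) ∧ (S ∧ T) = True ∧ True = True
S ∧ T = True ∧ True = True
S → U = True → True = True
S ⊕ (S → U) = True ⊕ True = False
(S ⊕ (S → U)) ∨ U = False ∨ True = True
T ∨ ((S ⊕ (S → U)) ∨ U) = True ∨ True = True
(T ∨ ((S ⊕ (S → U)) ∨ U)) ∧ T = True ∧ True = True
(S ∧ T) → ((T ∨ ((S ⊕ (S → U)) ∨ U)) ∧ T) = True → True = True
¬((S ∧ T) → ((T ∨ ((S ⊕ (S → U)) ∨ U)) ∧ T)) = ¬True = False
((U ↔ S) ∧ (S ∧ T)) ⊕ ¬((S ∧ T) → ((T ∨ ((S ⊕ (S → U)) ∨ U)) ∧ T)) = True ⊕ False = True
U ∧ T = True ∧ True = True
(((U ↔ S) ∧ (S ∧ T)) ⊕ ¬((S ∧ T) → ((T ∨ ((S ⊕ (S → U)) ∨ U)) ∧ T))) ⊕ (U ∧ T) = True ⊕ True = False

False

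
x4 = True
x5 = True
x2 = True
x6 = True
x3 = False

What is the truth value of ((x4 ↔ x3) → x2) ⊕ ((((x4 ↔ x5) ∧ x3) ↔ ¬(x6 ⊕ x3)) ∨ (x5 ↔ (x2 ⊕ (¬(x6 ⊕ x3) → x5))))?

False

x4 ↔ x3 = True ↔ False = False
(x4 ↔ x3) → x2 = False → True = True
x4 ↔ x5 = True ↔ True = True
(x4 ↔ x5) ∧ x3 = True ∧ False = False
x6 ⊕ x3 = True ⊕ False = True
¬(x6 ⊕ x3) = ¬True = False
((x4 ↔ x5) ∧ x3) ↔ ¬(x6 ⊕ x3) = False ↔ False = True
x6 ⊕ x3 = True ⊕ False = True
¬(x6 ⊕ x3) = ¬True = False
¬(x6 ⊕ x3) → x5 = False → True = True
x2 ⊕ (¬(x6 ⊕ x3) → x5) = True ⊕ True = False
x5 ↔ (x2 ⊕ (¬(x6 ⊕ x3) → x5)) = True ↔ False = False
(((x4 ↔ x5) ∧ x3) ↔ ¬(x6 ⊕ x3)) ∨ (x5 ↔ (x2 ⊕ (¬(x6 ⊕ x3) → x5))) = True ∨ False = True
((x4 ↔ x3) → x2) ⊕ ((((x4 ↔ x5) ∧ x3) ↔ ¬(x6 ⊕ x3)) ∨ (x5 ↔ (x2 ⊕ (¬(x6 ⊕ x3) → x5)))) = True ⊕ True = False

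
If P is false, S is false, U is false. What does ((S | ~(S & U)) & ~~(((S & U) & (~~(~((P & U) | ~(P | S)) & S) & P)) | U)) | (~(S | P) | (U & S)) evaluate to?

1

S & U = 0 & 0 = 0
~(S & U) = ~0 = 1
S | ~(S & U) = 0 | 1 = 1
S & U = 0 & 0 = 0
P & U = 0 & 0 = 0
P | S = 0 | 0 = 0
~(P | S) = ~0 = 1
(P & U) | ~(P | S) = 0 | 1 = 1
~((P & U) | ~(P | S)) = ~1 = 0
~((P & U) | ~(P | S)) & S = 0 & 0 = 0
~(~((P & U) | ~(P | S)) & S) = ~0 = 1
~~(~((P & U) | ~(P | S)) & S) = ~1 = 0
~~(~((P & U) | ~(P | S)) & S) & P = 0 & 0 = 0
(S & U) & (~~(~((P & U) | ~(P | S)) & S) & P) = 0 & 0 = 0
((S & U) & (~~(~((P & U) | ~(P | S)) & S) & P)) | U = 0 | 0 = 0
~(((S & U) & (~~(~((P & U) | ~(P | S)) & S) & P)) | U) = ~0 = 1
~~(((S & U) & (~~(~((P & U) | ~(P | S)) & S) & P)) | U) = ~1 = 0
(S | ~(S & U)) & ~~(((S & U) & (~~(~((P & U) | ~(P | S)) & S) & P)) | U) = 1 & 0 = 0
S | P = 0 | 0 = 0
~(S | P) = ~0 = 1
U & S = 0 & 0 = 0
~(S | P) | (U & S) = 1 | 0 = 1
((S | ~(S & U)) & ~~(((S & U) & (~~(~((P & U) | ~(P | S)) & S) & P)) | U)) | (~(S | P) | (U & S)) = 0 | 1 = 1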